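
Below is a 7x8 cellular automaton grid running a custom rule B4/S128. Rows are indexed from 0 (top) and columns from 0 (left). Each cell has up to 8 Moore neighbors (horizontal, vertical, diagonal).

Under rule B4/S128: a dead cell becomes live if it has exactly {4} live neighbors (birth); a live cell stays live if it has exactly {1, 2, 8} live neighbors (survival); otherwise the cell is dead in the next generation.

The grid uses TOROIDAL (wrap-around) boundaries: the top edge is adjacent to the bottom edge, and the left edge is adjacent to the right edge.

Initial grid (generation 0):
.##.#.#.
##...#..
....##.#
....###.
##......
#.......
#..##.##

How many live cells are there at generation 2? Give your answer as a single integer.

Simulating step by step:
Generation 0 (given above): 21 live cells
Generation 1: 11 live cells
...#....
....#.#.
.......#
........
##......
.#......
.#..###.
Generation 2: 12 live cells
...##...
....#.#.
.......#
........
##......
#.......
.#..###.
Population at generation 2: 12

Answer: 12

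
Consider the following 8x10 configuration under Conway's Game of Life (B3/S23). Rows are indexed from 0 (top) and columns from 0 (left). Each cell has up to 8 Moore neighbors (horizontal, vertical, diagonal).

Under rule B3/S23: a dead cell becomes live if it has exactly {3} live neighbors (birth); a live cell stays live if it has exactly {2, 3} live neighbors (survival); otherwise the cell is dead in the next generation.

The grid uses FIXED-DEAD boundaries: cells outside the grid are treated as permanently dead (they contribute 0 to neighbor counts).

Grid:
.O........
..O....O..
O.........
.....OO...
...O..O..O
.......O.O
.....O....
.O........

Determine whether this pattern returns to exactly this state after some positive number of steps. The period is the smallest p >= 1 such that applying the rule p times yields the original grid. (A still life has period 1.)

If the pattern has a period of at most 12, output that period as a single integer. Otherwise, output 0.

Simulating and comparing each generation to the original:
Gen 0 (original, given above): 13 live cells
Gen 1: 10 live cells, differs from original
Gen 2: 6 live cells, differs from original
Gen 3: 2 live cells, differs from original
Gen 4: 0 live cells, differs from original
Gen 5: 0 live cells, differs from original
Gen 6: 0 live cells, differs from original
Gen 7: 0 live cells, differs from original
Gen 8: 0 live cells, differs from original
Gen 9: 0 live cells, differs from original
Gen 10: 0 live cells, differs from original
Gen 11: 0 live cells, differs from original
Gen 12: 0 live cells, differs from original
No period found within 12 steps.

Answer: 0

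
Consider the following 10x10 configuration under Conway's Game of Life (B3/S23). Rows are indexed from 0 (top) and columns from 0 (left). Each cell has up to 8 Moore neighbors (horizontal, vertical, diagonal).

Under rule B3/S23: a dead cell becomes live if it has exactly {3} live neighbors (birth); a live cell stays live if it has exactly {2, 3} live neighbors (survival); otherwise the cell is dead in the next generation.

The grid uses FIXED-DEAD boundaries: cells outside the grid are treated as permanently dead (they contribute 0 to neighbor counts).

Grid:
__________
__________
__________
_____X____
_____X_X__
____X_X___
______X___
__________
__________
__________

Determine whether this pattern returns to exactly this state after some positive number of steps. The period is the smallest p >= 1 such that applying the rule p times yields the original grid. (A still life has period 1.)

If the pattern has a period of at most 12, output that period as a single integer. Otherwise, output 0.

Simulating and comparing each generation to the original:
Gen 0 (original, given above): 6 live cells
Gen 1: 6 live cells, differs from original
Gen 2: 6 live cells, MATCHES original -> period = 2

Answer: 2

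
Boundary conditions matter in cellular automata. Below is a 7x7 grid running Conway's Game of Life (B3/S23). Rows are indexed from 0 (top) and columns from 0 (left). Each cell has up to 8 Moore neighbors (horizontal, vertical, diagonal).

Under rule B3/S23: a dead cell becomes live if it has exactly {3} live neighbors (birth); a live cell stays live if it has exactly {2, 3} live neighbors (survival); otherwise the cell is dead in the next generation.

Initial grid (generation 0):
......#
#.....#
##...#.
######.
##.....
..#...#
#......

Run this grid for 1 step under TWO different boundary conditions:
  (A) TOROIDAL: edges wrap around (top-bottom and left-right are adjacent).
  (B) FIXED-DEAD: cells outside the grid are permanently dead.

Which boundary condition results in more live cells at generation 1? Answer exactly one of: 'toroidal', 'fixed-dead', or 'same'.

Answer: fixed-dead

Derivation:
Under TOROIDAL boundary, generation 1:
......#
.#...#.
...#.#.
...###.
....##.
......#
#.....#
Population = 13

Under FIXED-DEAD boundary, generation 1:
.......
##...##
...#.##
...###.
#...##.
#......
.......
Population = 14

Comparison: toroidal=13, fixed-dead=14 -> fixed-dead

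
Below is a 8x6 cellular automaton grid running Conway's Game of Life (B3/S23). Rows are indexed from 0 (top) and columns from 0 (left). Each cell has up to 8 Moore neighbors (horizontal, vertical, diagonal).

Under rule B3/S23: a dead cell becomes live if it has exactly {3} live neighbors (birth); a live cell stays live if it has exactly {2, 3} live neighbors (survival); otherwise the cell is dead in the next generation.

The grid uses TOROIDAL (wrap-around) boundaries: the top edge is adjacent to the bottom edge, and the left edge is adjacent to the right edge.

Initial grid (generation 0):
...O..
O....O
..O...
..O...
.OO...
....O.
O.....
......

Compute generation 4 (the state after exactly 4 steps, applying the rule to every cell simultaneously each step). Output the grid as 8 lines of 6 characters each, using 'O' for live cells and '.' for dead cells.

Simulating step by step:
Generation 0 (given above): 9 live cells
Generation 1: 7 live cells
......
......
.O....
..OO..
.OOO..
.O....
......
......
Generation 2: 5 live cells
......
......
..O...
...O..
.O.O..
.O....
......
......
Generation 3: 2 live cells
......
......
......
...O..
......
..O...
......
......
Generation 4: 0 live cells
(generation 4 grid is the final answer)

Answer: ......
......
......
......
......
......
......
......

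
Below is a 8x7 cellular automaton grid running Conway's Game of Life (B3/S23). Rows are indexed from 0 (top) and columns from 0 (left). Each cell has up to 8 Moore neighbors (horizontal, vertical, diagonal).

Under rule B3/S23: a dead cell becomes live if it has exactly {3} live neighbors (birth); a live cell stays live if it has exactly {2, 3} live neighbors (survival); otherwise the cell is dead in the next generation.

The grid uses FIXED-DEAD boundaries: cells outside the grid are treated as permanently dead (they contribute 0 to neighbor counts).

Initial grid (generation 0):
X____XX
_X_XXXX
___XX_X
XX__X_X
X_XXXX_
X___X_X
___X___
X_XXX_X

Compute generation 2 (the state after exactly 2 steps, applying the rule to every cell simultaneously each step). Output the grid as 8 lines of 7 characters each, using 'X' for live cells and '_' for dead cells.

Simulating step by step:
Generation 0 (given above): 29 live cells
Generation 1: 19 live cells
______X
__XX___
XX____X
XX____X
X_X___X
_XX____
_XX____
__XXX__
Generation 2: 13 live cells
(generation 2 grid is the final answer)

Answer: _______
_XX____
X______
__X__XX
X_X____
X__X___
_______
_XXX___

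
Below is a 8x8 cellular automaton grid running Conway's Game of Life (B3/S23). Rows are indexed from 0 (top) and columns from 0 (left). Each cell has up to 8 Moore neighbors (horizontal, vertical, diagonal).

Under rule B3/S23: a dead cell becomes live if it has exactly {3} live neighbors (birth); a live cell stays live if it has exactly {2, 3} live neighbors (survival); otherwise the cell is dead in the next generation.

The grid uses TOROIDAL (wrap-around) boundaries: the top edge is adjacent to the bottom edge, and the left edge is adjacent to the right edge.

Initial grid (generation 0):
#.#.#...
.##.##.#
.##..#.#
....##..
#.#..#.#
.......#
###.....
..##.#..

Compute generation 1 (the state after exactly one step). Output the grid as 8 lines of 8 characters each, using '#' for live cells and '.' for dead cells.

Answer: #.....#.
....##.#
.##.....
..####.#
#...##.#
..#...##
####....
#...#...

Derivation:
Simulating step by step:
Generation 0 (given above): 25 live cells
Generation 1: 25 live cells
(generation 1 grid is the final answer)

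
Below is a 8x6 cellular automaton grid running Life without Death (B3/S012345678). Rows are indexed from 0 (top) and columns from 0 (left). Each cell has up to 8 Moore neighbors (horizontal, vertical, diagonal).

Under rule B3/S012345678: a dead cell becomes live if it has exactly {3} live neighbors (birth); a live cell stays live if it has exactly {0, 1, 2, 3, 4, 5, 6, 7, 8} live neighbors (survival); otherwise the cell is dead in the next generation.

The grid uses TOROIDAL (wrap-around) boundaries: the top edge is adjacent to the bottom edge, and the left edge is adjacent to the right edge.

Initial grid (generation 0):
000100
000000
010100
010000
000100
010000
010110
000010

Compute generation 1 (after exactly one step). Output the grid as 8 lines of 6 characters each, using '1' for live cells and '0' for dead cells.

Simulating step by step:
Generation 0 (given above): 10 live cells
Generation 1: 17 live cells
(generation 1 grid is the final answer)

Answer: 000100
001000
011100
010000
001100
010110
011110
001010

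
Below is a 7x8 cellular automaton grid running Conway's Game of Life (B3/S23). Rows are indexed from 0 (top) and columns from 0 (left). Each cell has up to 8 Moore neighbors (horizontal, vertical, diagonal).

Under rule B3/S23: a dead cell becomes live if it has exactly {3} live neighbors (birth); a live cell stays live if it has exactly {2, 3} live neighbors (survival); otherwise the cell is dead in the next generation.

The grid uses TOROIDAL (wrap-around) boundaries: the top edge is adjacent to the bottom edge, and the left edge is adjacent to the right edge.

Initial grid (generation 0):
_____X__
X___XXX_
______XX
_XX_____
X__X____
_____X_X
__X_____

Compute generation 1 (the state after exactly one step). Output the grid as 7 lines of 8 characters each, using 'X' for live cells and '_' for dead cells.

Answer: ____XXX_
____X___
XX____XX
XXX____X
XXX_____
________
______X_

Derivation:
Simulating step by step:
Generation 0 (given above): 14 live cells
Generation 1: 16 live cells
(generation 1 grid is the final answer)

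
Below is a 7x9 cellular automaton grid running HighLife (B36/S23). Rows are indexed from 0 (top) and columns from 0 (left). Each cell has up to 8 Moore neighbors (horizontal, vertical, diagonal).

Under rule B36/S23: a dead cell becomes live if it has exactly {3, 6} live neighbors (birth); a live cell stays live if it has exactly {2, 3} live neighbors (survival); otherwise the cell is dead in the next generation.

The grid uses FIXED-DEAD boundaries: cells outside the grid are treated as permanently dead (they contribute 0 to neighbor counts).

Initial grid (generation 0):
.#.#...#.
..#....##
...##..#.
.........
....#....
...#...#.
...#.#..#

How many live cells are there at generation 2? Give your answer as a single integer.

Answer: 13

Derivation:
Simulating step by step:
Generation 0 (given above): 15 live cells
Generation 1: 15 live cells
..#....##
..#.#.###
...#...##
...##....
.........
...#.....
....#....
Generation 2: 13 live cells
...#..#.#
..#...#..
..#..##.#
...##....
...##....
.........
.........
Population at generation 2: 13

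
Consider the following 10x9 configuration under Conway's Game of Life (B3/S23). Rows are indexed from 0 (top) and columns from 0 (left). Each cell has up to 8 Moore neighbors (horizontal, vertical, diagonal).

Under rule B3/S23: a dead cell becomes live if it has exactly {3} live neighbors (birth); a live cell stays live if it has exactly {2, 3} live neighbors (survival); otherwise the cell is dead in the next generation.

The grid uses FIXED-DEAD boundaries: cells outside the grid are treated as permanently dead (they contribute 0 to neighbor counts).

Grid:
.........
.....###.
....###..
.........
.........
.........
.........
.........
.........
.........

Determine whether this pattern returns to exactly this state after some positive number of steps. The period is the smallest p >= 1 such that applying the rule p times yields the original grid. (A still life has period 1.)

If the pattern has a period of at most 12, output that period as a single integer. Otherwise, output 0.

Answer: 2

Derivation:
Simulating and comparing each generation to the original:
Gen 0 (original, given above): 6 live cells
Gen 1: 6 live cells, differs from original
Gen 2: 6 live cells, MATCHES original -> period = 2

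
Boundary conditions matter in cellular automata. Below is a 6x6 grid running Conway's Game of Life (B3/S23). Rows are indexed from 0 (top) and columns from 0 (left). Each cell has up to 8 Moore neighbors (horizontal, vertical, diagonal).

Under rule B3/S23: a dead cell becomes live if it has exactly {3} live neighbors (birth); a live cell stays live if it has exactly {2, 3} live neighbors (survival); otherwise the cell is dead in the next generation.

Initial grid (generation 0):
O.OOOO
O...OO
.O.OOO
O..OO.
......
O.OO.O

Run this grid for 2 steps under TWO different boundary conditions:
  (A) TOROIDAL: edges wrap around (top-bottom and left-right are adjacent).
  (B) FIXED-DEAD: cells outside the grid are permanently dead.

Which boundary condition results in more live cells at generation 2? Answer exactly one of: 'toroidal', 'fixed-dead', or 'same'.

Under TOROIDAL boundary, generation 2:
.O....
.OO...
.OOO..
O..O..
O....O
O.OO..
Population = 13

Under FIXED-DEAD boundary, generation 2:
......
O.....
O.OO..
O..O..
.OOO..
......
Population = 9

Comparison: toroidal=13, fixed-dead=9 -> toroidal

Answer: toroidal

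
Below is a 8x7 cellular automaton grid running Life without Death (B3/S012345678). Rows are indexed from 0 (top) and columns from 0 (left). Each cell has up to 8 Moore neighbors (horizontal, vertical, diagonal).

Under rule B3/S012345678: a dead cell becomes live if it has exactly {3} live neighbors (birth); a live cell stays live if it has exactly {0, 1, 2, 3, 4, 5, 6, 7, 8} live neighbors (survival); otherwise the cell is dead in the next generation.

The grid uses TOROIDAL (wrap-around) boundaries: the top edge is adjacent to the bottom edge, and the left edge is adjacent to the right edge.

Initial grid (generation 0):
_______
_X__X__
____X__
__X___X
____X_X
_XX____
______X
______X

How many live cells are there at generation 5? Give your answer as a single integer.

Answer: 40

Derivation:
Simulating step by step:
Generation 0 (given above): 11 live cells
Generation 1: 22 live cells
_______
_X__X__
___XXX_
__XX__X
XXXXXXX
XXX__X_
X_____X
______X
Generation 2: 26 live cells
_______
_X_XXX_
___XXX_
__XX__X
XXXXXXX
XXX__X_
X____XX
X_____X
Generation 3: 33 live cells
X___XXX
_XXXXX_
___XXXX
__XX__X
XXXXXXX
XXX__X_
X____XX
X____XX
Generation 4: 38 live cells
X_X_XXX
_XXXXX_
XX_XXXX
__XX__X
XXXXXXX
XXX__X_
X___XXX
XX___XX
Generation 5: 40 live cells
X_X_XXX
_XXXXX_
XX_XXXX
__XX__X
XXXXXXX
XXX__X_
X_X_XXX
XX_X_XX
Population at generation 5: 40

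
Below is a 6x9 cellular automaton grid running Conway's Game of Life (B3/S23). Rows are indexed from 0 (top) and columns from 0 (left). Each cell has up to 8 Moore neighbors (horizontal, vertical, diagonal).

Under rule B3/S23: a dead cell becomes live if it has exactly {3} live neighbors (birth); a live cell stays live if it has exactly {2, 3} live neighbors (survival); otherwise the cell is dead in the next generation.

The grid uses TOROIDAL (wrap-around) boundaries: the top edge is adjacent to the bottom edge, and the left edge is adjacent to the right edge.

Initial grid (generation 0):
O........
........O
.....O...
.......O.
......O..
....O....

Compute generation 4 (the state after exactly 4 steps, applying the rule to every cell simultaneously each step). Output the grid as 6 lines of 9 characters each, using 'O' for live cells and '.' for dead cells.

Simulating step by step:
Generation 0 (given above): 6 live cells
Generation 1: 1 live cells
.........
.........
.........
......O..
.........
.........
Generation 2: 0 live cells
.........
.........
.........
.........
.........
.........
Generation 3: 0 live cells
.........
.........
.........
.........
.........
.........
Generation 4: 0 live cells
(generation 4 grid is the final answer)

Answer: .........
.........
.........
.........
.........
.........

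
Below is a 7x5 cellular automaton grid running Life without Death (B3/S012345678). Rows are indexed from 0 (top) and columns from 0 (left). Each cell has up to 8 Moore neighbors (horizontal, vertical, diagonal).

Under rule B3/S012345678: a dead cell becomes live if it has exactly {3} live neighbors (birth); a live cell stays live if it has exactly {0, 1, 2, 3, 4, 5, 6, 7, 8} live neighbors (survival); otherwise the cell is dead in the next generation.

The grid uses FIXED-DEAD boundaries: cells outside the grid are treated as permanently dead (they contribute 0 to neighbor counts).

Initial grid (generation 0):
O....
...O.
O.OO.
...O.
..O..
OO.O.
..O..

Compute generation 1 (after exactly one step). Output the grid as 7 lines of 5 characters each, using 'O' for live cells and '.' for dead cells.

Simulating step by step:
Generation 0 (given above): 11 live cells
Generation 1: 18 live cells
(generation 1 grid is the final answer)

Answer: O....
.OOO.
O.OOO
.O.O.
.OOO.
OO.O.
.OO..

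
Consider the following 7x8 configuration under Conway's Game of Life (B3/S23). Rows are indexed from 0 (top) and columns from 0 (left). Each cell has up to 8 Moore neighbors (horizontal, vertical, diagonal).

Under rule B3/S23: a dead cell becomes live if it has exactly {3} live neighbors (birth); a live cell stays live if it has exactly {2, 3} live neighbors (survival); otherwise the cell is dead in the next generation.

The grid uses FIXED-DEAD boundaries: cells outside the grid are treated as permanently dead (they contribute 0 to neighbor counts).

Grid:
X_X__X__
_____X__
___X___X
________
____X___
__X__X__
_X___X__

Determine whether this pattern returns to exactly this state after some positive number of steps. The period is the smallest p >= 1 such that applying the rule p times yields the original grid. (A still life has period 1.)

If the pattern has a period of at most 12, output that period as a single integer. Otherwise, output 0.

Answer: 0

Derivation:
Simulating and comparing each generation to the original:
Gen 0 (original, given above): 11 live cells
Gen 1: 4 live cells, differs from original
Gen 2: 0 live cells, differs from original
Gen 3: 0 live cells, differs from original
Gen 4: 0 live cells, differs from original
Gen 5: 0 live cells, differs from original
Gen 6: 0 live cells, differs from original
Gen 7: 0 live cells, differs from original
Gen 8: 0 live cells, differs from original
Gen 9: 0 live cells, differs from original
Gen 10: 0 live cells, differs from original
Gen 11: 0 live cells, differs from original
Gen 12: 0 live cells, differs from original
No period found within 12 steps.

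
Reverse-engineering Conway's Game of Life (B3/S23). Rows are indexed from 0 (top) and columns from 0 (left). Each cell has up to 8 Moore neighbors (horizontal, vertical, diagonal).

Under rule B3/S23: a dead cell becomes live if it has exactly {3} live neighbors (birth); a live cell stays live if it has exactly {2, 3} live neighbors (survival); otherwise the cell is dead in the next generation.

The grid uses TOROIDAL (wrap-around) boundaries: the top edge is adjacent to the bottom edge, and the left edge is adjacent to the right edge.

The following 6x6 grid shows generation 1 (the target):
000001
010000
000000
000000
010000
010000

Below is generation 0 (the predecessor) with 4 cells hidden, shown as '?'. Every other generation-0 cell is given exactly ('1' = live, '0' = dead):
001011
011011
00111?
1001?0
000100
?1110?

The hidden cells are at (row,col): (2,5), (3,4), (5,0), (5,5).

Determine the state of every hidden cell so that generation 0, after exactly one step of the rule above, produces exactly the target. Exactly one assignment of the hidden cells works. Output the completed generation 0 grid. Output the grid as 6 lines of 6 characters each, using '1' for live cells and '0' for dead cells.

Answer: 001011
011011
001111
100110
000100
011100

Derivation:
Hidden generation-0 cells (in order): (2,5), (3,4), (5,0), (5,5).
A hidden cell only influences target cells in its own 3x3 neighborhood. Try each of the 2^4 = 16 assignments, step the completed generation 0 forward once under B3/S23, and compare with the target:
  (2,5)=0 (3,4)=0 (5,0)=0 (5,5)=0 -> step gives (1,0)='1' but target has '0' -> reject
  (2,5)=0 (3,4)=0 (5,0)=0 (5,5)=1 -> step gives (0,5)='0' but target has '1' -> reject
  (2,5)=0 (3,4)=0 (5,0)=1 (5,5)=0 -> step gives (0,5)='0' but target has '1' -> reject
  (2,5)=0 (3,4)=0 (5,0)=1 (5,5)=1 -> step gives (0,5)='0' but target has '1' -> reject
  (2,5)=0 (3,4)=1 (5,0)=0 (5,5)=0 -> step gives (1,0)='1' but target has '0' -> reject
  (2,5)=0 (3,4)=1 (5,0)=0 (5,5)=1 -> step gives (0,5)='0' but target has '1' -> reject
  (2,5)=0 (3,4)=1 (5,0)=1 (5,5)=0 -> step gives (0,5)='0' but target has '1' -> reject
  (2,5)=0 (3,4)=1 (5,0)=1 (5,5)=1 -> step gives (0,5)='0' but target has '1' -> reject
  (2,5)=1 (3,4)=0 (5,0)=0 (5,5)=0 -> step gives (3,5)='1' but target has '0' -> reject
  (2,5)=1 (3,4)=0 (5,0)=0 (5,5)=1 -> step gives (0,5)='0' but target has '1' -> reject
  (2,5)=1 (3,4)=0 (5,0)=1 (5,5)=0 -> step gives (0,5)='0' but target has '1' -> reject
  (2,5)=1 (3,4)=0 (5,0)=1 (5,5)=1 -> step gives (0,5)='0' but target has '1' -> reject
  (2,5)=1 (3,4)=1 (5,0)=0 (5,5)=0 -> step reproduces the target at every cell -> ACCEPT
  (2,5)=1 (3,4)=1 (5,0)=0 (5,5)=1 -> step gives (0,5)='0' but target has '1' -> reject
  (2,5)=1 (3,4)=1 (5,0)=1 (5,5)=0 -> step gives (0,5)='0' but target has '1' -> reject
  (2,5)=1 (3,4)=1 (5,0)=1 (5,5)=1 -> step gives (0,5)='0' but target has '1' -> reject
Unique solution: (2,5)=live, (3,4)=live, (5,0)=dead, (5,5)=dead.
Check: live-neighbor counts of every cell in the completed generation 0:
455643
434765
444665
124554
235442
224442
Applying B3/S23 to generation 0 with these counts gives:
000001
010000
000000
000000
010000
010000
which matches the target exactly.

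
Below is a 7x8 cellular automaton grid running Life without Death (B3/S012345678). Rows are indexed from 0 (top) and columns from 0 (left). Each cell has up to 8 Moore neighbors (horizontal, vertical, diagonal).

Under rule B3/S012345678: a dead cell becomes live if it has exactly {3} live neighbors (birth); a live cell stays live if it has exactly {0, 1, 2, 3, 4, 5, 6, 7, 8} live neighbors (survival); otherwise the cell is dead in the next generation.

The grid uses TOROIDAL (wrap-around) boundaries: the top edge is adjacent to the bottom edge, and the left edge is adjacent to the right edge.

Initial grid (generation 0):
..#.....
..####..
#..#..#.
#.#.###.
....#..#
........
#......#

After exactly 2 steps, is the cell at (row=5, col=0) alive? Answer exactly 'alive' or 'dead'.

Simulating step by step:
Generation 0 (given above): 17 live cells
Generation 1: 25 live cells
.##.#...
.#####..
#..#..#.
###.###.
...##.##
#......#
#......#
Generation 2: 28 live cells
.##.##..
######..
#..#..#.
###.###.
..###.##
#......#
#......#

Cell (5,0) at generation 2: 1 -> alive

Answer: alive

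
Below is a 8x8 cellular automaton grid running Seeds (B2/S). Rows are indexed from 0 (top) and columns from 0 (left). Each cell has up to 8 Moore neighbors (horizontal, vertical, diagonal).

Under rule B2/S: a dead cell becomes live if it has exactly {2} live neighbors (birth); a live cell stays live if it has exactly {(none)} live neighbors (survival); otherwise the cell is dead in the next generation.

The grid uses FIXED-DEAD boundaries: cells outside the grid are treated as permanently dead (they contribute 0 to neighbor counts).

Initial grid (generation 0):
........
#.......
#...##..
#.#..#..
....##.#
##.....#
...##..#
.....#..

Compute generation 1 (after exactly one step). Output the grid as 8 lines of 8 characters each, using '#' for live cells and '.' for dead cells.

Simulating step by step:
Generation 0 (given above): 17 live cells
Generation 1: 14 live cells
(generation 1 grid is the final answer)

Answer: ........
.#..##..
...#..#.
........
..##....
..#.....
###..#..
...#..#.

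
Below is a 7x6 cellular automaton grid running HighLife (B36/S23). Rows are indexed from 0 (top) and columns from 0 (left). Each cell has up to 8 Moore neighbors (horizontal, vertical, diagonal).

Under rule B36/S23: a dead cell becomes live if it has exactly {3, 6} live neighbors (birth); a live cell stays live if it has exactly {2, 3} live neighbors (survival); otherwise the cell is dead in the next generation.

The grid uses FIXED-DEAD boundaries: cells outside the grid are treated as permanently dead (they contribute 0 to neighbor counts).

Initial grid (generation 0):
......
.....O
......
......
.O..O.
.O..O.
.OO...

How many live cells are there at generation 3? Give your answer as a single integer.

Answer: 4

Derivation:
Simulating step by step:
Generation 0 (given above): 7 live cells
Generation 1: 5 live cells
......
......
......
......
......
OO.O..
.OO...
Generation 2: 5 live cells
......
......
......
......
......
OO....
OOO...
Generation 3: 4 live cells
......
......
......
......
......
O.O...
O.O...
Population at generation 3: 4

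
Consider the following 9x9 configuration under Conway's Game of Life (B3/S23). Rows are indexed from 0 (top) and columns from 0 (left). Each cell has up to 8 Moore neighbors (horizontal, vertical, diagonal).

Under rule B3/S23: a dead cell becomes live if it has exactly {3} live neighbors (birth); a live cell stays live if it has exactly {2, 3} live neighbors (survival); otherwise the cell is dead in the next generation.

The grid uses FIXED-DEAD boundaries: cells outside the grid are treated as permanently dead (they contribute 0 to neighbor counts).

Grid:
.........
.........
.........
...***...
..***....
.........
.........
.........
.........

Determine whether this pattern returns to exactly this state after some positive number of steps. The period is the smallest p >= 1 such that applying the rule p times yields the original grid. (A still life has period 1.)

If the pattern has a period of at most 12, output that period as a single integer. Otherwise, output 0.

Answer: 2

Derivation:
Simulating and comparing each generation to the original:
Gen 0 (original, given above): 6 live cells
Gen 1: 6 live cells, differs from original
Gen 2: 6 live cells, MATCHES original -> period = 2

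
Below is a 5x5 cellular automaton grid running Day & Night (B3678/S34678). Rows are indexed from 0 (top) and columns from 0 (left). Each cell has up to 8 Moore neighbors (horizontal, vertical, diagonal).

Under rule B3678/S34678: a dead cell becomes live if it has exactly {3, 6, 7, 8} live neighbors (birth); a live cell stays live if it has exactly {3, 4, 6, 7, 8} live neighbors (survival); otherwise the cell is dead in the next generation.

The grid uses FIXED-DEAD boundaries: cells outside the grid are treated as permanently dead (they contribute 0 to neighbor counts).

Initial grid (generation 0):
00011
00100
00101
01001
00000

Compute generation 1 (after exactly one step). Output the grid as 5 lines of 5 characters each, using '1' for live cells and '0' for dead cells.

Answer: 00000
00001
01000
00010
00000

Derivation:
Simulating step by step:
Generation 0 (given above): 7 live cells
Generation 1: 3 live cells
(generation 1 grid is the final answer)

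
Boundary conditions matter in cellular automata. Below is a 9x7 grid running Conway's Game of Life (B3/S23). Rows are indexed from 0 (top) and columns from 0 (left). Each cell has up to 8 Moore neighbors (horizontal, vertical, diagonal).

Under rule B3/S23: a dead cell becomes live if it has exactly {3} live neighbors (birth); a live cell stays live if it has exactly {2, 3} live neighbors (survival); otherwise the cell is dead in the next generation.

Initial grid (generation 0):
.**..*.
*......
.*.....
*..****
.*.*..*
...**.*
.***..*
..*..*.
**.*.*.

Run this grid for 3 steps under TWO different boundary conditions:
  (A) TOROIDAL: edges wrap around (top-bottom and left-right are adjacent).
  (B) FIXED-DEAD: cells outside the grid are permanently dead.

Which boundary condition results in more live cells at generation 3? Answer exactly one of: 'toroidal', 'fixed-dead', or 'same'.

Answer: toroidal

Derivation:
Under TOROIDAL boundary, generation 3:
..*...*
.**.**.
**..***
*..*..*
...**..
.*...**
.**.*.*
..*.*..
*.**..*
Population = 29

Under FIXED-DEAD boundary, generation 3:
.*.....
.*.....
*..*...
*..*.**
*..*.**
.....**
**....*
*.*..**
.*...**
Population = 24

Comparison: toroidal=29, fixed-dead=24 -> toroidal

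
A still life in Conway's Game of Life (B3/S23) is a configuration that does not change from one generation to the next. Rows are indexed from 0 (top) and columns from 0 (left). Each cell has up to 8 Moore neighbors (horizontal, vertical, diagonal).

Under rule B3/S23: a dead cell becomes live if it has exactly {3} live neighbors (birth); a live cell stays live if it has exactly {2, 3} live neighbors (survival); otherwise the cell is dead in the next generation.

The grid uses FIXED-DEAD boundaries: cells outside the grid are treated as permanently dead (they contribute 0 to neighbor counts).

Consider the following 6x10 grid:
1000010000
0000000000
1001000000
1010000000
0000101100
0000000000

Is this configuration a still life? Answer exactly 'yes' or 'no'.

Compute generation 1 and compare to generation 0 (given above):
Generation 1:
0000000000
0000000000
0100000000
0101000000
0000000000
0000000000
Cell (0,0) differs: gen0=1 vs gen1=0 -> NOT a still life.

Answer: no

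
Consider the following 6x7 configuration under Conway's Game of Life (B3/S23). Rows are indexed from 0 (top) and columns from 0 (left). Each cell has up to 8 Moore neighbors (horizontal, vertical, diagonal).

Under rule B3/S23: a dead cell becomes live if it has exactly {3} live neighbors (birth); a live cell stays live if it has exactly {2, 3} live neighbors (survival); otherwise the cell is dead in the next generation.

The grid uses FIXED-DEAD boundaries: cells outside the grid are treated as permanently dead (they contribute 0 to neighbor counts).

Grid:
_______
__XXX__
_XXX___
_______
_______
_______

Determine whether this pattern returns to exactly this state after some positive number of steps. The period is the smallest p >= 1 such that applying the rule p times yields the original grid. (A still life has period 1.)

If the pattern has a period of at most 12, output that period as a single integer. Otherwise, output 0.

Simulating and comparing each generation to the original:
Gen 0 (original, given above): 6 live cells
Gen 1: 6 live cells, differs from original
Gen 2: 6 live cells, MATCHES original -> period = 2

Answer: 2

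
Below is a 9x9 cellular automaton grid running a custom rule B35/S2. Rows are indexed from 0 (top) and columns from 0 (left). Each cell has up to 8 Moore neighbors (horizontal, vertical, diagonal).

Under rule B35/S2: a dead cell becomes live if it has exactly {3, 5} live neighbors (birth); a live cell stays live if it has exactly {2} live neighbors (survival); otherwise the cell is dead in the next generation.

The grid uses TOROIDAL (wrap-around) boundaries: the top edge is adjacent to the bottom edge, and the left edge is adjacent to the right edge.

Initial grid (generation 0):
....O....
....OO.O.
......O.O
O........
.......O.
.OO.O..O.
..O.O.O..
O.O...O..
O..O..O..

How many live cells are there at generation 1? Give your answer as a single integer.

Simulating step by step:
Generation 0 (given above): 21 live cells
Generation 1: 28 live cells
...O..O..
....O.OO.
.....OOOO
.......OO
.O......O
.OO..OOO.
.O.O..OO.
..O...OO.
.O.O.O...
Population at generation 1: 28

Answer: 28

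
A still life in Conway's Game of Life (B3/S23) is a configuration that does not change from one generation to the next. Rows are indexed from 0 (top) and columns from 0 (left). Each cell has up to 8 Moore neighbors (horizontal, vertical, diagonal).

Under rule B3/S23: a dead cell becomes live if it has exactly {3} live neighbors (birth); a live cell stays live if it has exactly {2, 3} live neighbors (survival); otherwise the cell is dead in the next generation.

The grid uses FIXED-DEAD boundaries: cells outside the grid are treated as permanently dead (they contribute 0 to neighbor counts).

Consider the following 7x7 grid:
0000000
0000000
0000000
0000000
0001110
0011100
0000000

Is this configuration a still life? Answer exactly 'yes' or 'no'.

Answer: no

Derivation:
Compute generation 1 and compare to generation 0 (given above):
Generation 1:
0000000
0000000
0000000
0000100
0010010
0010010
0001000
Cell (3,4) differs: gen0=0 vs gen1=1 -> NOT a still life.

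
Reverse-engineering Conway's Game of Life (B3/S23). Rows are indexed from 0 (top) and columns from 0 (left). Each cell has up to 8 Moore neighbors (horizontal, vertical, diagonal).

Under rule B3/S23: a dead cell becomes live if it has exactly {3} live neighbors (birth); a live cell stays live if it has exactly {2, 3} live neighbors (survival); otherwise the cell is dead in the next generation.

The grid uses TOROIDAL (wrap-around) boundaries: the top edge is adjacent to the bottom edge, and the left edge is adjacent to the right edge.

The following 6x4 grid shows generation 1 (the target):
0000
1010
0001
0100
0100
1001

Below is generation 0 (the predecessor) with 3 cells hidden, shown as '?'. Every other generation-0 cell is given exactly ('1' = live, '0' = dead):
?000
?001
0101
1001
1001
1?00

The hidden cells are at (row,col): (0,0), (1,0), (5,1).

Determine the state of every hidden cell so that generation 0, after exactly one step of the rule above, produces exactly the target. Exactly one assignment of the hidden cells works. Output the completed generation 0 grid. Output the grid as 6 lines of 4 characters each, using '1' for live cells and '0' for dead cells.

Answer: 0000
0001
0101
1001
1001
1000

Derivation:
Hidden generation-0 cells (in order): (0,0), (1,0), (5,1).
A hidden cell only influences target cells in its own 3x3 neighborhood. Try each of the 2^3 = 8 assignments, step the completed generation 0 forward once under B3/S23, and compare with the target:
  (0,0)=0 (1,0)=0 (5,1)=0 -> step reproduces the target at every cell -> ACCEPT
  (0,0)=0 (1,0)=0 (5,1)=1 -> step gives (0,0)='1' but target has '0' -> reject
  (0,0)=0 (1,0)=1 (5,1)=0 -> step gives (0,0)='1' but target has '0' -> reject
  (0,0)=0 (1,0)=1 (5,1)=1 -> step gives (0,1)='1' but target has '0' -> reject
  (0,0)=1 (1,0)=0 (5,1)=0 -> step gives (0,0)='1' but target has '0' -> reject
  (0,0)=1 (1,0)=0 (5,1)=1 -> step gives (0,0)='1' but target has '0' -> reject
  (0,0)=1 (1,0)=1 (5,1)=0 -> step gives (0,0)='1' but target has '0' -> reject
  (0,0)=1 (1,0)=1 (5,1)=1 -> step gives (1,0)='0' but target has '1' -> reject
Unique solution: (0,0)=dead, (1,0)=dead, (5,1)=dead.
Check: live-neighbor counts of every cell in the completed generation 0:
2112
3131
5143
5344
4324
2213
Applying B3/S23 to generation 0 with these counts gives:
0000
1010
0001
0100
0100
1001
which matches the target exactly.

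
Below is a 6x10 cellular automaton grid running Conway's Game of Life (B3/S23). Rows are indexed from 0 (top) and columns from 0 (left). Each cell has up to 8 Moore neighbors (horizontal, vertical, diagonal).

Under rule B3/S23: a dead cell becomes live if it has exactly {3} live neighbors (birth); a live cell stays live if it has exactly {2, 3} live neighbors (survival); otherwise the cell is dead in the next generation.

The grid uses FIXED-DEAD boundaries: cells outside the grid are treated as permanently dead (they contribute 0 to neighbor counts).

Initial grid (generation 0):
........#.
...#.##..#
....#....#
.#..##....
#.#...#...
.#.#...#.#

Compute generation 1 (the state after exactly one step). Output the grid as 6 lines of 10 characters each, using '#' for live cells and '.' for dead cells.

Simulating step by step:
Generation 0 (given above): 17 live cells
Generation 1: 18 live cells
(generation 1 grid is the final answer)

Answer: ..........
....##..##
...#..#...
.#.###....
#.#####...
.##.......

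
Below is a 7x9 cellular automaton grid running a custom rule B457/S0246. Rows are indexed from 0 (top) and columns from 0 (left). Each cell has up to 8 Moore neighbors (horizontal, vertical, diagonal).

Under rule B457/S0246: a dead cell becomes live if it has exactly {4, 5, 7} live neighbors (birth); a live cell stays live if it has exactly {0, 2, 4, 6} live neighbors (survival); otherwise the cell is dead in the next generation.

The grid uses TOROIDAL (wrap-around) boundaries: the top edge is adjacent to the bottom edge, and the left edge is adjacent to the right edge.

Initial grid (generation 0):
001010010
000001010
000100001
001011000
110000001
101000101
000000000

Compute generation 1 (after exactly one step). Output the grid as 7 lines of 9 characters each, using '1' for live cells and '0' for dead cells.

Simulating step by step:
Generation 0 (given above): 17 live cells
Generation 1: 12 live cells
(generation 1 grid is the final answer)

Answer: 001000000
000000010
000110000
101010000
110000000
110000100
000000000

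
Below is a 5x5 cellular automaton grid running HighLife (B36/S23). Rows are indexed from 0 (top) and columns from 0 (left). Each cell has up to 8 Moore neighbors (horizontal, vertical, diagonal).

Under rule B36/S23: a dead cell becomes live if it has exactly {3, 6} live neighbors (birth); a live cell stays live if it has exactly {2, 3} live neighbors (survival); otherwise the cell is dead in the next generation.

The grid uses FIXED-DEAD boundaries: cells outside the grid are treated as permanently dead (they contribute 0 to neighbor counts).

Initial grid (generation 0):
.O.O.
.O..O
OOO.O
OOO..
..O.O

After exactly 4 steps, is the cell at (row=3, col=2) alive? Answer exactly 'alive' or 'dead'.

Answer: dead

Derivation:
Simulating step by step:
Generation 0 (given above): 13 live cells
Generation 1: 5 live cells
..O..
....O
.....
O....
..OO.
Generation 2: 0 live cells
.....
.....
.....
.....
.....
Generation 3: 0 live cells
.....
.....
.....
.....
.....
Generation 4: 0 live cells
.....
.....
.....
.....
.....

Cell (3,2) at generation 4: 0 -> dead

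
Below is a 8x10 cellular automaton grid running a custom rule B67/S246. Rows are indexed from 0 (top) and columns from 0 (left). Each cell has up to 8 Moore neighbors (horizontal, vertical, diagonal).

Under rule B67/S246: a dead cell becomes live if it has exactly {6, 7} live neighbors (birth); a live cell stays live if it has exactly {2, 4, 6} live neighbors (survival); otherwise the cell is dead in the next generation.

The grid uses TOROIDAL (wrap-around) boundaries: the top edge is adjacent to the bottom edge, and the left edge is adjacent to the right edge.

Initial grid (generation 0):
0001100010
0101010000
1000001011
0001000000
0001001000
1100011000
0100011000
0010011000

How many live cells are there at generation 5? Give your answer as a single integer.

Answer: 3

Derivation:
Simulating step by step:
Generation 0 (given above): 23 live cells
Generation 1: 12 live cells
0000100000
0001010000
1000000001
0000000000
0000001000
1100011000
0000000000
0010010000
Generation 2: 3 live cells
0000000000
0000000000
0000000000
0000000000
0000001000
0000011000
0000000000
0000000000
Generation 3: 3 live cells
0000000000
0000000000
0000000000
0000000000
0000001000
0000011000
0000000000
0000000000
Generation 4: 3 live cells
0000000000
0000000000
0000000000
0000000000
0000001000
0000011000
0000000000
0000000000
Generation 5: 3 live cells
0000000000
0000000000
0000000000
0000000000
0000001000
0000011000
0000000000
0000000000
Population at generation 5: 3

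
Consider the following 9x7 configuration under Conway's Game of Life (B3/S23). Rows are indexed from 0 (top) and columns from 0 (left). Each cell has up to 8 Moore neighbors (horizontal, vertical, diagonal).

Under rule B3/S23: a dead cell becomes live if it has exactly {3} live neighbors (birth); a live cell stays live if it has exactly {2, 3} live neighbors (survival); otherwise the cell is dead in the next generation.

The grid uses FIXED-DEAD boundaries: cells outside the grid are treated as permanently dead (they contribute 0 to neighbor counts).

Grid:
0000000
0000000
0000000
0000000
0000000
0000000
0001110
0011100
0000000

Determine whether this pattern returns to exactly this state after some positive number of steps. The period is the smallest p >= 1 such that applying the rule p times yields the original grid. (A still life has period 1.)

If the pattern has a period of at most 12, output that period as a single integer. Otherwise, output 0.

Simulating and comparing each generation to the original:
Gen 0 (original, given above): 6 live cells
Gen 1: 6 live cells, differs from original
Gen 2: 6 live cells, MATCHES original -> period = 2

Answer: 2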